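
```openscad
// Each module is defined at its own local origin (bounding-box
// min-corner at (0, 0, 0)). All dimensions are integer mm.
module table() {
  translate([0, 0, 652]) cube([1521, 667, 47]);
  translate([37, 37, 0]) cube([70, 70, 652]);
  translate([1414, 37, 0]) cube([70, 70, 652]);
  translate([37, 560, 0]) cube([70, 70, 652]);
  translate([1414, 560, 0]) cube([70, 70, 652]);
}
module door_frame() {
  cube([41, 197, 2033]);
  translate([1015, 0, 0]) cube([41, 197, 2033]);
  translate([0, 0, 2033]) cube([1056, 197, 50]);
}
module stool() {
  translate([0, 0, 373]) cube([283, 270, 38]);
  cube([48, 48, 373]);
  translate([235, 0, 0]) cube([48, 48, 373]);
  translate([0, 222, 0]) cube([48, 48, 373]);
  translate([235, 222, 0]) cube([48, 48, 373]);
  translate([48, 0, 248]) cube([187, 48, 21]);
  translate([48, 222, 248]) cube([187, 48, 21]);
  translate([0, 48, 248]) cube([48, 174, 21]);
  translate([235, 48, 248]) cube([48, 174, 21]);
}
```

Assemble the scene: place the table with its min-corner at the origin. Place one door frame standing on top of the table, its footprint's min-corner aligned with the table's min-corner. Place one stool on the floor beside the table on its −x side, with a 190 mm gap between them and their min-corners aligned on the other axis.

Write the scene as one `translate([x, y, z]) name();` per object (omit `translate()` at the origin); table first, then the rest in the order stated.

table();
translate([0, 0, 699]) door_frame();
translate([-473, 0, 0]) stool();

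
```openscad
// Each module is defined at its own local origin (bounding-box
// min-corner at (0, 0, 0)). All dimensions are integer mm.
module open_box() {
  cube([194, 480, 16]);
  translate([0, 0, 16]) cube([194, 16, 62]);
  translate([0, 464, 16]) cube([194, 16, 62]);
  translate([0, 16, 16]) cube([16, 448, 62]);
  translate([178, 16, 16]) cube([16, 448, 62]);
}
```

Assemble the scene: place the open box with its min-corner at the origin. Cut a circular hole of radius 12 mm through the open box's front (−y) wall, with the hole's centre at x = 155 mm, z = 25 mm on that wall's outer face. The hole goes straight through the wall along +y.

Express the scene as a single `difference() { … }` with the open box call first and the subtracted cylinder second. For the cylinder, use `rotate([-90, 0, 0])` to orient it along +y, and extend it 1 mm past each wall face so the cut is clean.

difference() {
  open_box();
  translate([155, -1, 25]) rotate([-90, 0, 0]) cylinder(h = 18, r = 12);
}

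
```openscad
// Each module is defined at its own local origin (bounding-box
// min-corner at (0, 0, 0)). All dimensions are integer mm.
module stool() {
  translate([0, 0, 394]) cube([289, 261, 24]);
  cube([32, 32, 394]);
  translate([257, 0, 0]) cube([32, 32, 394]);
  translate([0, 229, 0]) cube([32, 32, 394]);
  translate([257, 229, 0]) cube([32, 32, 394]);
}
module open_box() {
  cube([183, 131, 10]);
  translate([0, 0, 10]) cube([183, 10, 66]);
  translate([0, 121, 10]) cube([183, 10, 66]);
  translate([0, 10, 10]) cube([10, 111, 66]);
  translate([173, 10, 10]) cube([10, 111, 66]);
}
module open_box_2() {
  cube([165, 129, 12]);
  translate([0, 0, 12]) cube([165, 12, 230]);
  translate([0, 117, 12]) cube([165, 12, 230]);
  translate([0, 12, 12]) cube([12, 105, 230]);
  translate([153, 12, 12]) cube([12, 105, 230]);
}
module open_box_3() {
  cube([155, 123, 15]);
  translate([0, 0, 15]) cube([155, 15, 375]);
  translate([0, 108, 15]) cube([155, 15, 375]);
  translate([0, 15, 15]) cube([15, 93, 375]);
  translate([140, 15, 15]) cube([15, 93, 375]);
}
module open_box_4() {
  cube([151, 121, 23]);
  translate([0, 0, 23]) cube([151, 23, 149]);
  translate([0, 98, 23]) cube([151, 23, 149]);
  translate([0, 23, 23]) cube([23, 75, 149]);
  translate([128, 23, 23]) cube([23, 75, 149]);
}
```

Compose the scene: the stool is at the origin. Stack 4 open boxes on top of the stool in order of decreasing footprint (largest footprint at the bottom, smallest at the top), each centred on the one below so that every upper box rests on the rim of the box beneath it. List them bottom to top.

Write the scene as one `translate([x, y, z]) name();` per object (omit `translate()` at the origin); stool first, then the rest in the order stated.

stool();
translate([53, 65, 418]) open_box();
translate([62, 66, 494]) open_box_2();
translate([67, 69, 736]) open_box_3();
translate([69, 70, 1126]) open_box_4();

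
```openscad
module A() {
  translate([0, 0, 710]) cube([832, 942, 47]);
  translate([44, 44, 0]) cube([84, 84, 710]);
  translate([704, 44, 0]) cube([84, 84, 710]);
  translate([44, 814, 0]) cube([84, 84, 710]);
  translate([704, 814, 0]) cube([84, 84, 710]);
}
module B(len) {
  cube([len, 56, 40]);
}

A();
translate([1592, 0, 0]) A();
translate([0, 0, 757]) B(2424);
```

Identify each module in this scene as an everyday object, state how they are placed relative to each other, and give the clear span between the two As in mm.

Second table starts at x = 1592; first ends at x = 832; clear span = 1592 − 832 = 760 mm.

A is a table. B is a beam. A beam spans the tops of two tables. The clear span between the two tables is 760 mm.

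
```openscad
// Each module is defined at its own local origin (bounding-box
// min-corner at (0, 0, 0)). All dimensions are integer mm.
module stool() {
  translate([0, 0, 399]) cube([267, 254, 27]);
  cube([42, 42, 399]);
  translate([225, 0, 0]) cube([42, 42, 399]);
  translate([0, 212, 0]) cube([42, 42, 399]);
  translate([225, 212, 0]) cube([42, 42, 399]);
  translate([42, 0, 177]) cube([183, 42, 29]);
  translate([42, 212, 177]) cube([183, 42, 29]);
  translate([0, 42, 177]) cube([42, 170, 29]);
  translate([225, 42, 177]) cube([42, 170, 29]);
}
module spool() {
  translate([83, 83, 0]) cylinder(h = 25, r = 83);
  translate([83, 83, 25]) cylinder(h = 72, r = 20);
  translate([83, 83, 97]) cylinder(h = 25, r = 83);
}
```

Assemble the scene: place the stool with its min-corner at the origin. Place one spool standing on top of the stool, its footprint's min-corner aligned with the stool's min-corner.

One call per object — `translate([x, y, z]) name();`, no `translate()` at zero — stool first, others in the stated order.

stool();
translate([0, 0, 426]) spool();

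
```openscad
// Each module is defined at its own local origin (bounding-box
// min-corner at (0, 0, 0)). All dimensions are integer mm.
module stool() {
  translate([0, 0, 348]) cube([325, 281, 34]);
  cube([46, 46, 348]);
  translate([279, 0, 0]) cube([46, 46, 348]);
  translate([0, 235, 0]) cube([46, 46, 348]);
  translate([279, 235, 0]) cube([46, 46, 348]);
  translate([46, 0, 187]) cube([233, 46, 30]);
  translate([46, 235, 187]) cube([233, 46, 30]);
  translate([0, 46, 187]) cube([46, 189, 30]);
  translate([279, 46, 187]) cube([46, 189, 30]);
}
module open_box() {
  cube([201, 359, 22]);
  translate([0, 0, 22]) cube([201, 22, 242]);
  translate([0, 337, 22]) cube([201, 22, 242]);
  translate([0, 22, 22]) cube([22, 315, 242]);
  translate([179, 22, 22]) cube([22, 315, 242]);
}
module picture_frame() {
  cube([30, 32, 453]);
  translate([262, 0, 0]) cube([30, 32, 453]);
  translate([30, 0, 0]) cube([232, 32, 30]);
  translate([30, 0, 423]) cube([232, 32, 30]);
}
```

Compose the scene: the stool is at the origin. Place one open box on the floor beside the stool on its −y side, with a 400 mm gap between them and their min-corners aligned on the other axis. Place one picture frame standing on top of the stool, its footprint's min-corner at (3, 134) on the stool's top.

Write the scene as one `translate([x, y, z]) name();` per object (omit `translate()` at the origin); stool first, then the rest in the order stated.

stool();
translate([0, -759, 0]) open_box();
translate([3, 134, 382]) picture_frame();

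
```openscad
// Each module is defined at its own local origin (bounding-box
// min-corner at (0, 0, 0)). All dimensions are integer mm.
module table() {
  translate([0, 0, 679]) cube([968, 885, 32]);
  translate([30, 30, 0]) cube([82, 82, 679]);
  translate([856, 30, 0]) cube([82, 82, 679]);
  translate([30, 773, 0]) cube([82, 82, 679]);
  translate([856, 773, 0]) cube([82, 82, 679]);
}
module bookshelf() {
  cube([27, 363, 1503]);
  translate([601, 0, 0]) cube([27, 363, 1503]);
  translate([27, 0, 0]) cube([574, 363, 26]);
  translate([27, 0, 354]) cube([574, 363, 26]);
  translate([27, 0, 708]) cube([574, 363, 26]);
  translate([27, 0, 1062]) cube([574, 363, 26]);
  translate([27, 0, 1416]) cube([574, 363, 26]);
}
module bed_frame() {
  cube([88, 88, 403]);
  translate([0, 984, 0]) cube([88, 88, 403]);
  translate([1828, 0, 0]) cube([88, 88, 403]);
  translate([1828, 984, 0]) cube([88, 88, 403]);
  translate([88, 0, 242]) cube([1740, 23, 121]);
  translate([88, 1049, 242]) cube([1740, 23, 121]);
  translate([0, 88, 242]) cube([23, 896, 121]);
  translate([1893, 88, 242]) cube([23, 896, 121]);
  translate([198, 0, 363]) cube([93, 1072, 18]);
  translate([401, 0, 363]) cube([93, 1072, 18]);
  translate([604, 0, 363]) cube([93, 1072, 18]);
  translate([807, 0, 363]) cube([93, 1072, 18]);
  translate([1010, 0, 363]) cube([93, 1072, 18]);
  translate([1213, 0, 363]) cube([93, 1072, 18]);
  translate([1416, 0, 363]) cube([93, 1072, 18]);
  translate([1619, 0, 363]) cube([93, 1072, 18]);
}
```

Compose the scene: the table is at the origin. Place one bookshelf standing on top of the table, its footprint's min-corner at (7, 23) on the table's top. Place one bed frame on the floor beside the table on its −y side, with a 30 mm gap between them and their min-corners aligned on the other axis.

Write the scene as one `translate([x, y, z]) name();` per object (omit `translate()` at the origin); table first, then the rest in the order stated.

table();
translate([7, 23, 711]) bookshelf();
translate([0, -1102, 0]) bed_frame();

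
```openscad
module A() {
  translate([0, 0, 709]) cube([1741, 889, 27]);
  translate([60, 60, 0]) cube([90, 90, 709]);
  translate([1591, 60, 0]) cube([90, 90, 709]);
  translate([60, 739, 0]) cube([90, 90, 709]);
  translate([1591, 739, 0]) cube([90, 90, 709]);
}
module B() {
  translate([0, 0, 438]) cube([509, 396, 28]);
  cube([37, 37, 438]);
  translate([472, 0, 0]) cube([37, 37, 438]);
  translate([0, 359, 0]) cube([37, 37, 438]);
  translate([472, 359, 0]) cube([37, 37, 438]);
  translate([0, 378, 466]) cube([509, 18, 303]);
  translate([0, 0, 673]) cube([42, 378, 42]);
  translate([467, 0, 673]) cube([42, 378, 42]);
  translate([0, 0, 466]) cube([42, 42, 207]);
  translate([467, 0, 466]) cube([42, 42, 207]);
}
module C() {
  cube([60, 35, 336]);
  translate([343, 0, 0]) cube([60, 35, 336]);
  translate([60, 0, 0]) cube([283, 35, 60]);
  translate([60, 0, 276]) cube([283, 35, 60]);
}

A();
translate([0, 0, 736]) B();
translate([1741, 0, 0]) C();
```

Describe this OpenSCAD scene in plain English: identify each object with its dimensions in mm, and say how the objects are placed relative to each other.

A is a table: top 1741 mm (x) × 889 mm (y), 27 mm thick, upper face at z = 736 mm, on four 90×90 mm square legs, each inset 60 mm from the nearest pair of top edges, running from z = 0 to the bottom of the top.

B is a chair: 509×396 mm seat, 28 mm thick, top at z = 466 mm, on four 37 mm square corner legs flush with the seat edges. A 18 mm thick backrest slab spans the full seat width, extending 303 mm above the seat top, its back face flush with the seat's +y edge. Two armrests of 42×42 mm section run along each side from the seat's front edge to the front of the backrest, top faces 249 mm above the seat top and outer faces flush with the seat's x-edges; a 42×42 mm post under the front of each armrest stands on the seat at the front corner.

C is a rectangular picture frame lying in the x–z plane (depth along y). The opening is 283 mm wide (x) by 216 mm tall (z), surrounded by a border 60 mm wide on all four sides. The frame is 35 mm deep and is made of two full-height vertical stiles with two horizontal rails fitted between them.

The chair is on top of the table. The picture frame is against the table's +x side, with their −y faces flush.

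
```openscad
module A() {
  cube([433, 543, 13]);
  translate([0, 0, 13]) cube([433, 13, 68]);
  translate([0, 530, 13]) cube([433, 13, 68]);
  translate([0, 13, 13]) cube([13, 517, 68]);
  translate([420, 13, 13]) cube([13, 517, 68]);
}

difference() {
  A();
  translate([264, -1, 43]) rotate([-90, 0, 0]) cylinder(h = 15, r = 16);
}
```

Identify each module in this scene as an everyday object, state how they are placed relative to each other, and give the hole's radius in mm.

The subtracted cylinder has r = 16 mm.

A is an open box. The open box has a circular hole through its front wall. The hole's radius is 16 mm.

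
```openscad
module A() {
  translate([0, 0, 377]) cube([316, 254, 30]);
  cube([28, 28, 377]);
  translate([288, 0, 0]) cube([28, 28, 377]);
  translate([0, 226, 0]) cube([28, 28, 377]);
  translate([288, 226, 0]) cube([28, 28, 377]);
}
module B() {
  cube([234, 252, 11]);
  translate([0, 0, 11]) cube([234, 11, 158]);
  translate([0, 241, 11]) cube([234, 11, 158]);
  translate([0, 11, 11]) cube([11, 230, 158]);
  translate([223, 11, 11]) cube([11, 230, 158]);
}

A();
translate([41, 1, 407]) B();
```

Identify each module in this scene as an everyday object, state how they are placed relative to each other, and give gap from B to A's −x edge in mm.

The open box's min-x is at 41; the stool's min-x is 0; gap = 41 mm.

A is a stool. B is an open box. The open box is on top of the stool, centred. The gap from the open box to the stool's −x edge is 41 mm.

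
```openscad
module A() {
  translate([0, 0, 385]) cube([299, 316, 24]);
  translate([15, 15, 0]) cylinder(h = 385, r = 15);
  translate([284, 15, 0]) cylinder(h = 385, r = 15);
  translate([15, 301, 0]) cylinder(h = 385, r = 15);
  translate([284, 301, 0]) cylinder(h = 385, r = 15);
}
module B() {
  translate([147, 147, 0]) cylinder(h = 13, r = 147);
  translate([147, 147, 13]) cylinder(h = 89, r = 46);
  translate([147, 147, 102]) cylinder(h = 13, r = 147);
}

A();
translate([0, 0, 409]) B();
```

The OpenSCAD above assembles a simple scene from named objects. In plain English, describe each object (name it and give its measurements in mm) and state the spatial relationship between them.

A is a four-legged stool. The seat is 299×316 mm, 24 mm thick, top at z = 409 mm. It stands on four round legs, each 30 mm in diameter, from z = 0 to the seat underside, each leg's axis is inset half a diameter from the nearest pair of seat edges (so the leg's bounding box is flush with the corner).

B is a spool: two coaxial disc flanges of radius 147 mm and thickness 13 mm, joined by a core cylinder of radius 46 mm and height 89 mm. The lower flange rests on z = 0 and the three cylinders share a vertical axis.

The spool is on top of the stool.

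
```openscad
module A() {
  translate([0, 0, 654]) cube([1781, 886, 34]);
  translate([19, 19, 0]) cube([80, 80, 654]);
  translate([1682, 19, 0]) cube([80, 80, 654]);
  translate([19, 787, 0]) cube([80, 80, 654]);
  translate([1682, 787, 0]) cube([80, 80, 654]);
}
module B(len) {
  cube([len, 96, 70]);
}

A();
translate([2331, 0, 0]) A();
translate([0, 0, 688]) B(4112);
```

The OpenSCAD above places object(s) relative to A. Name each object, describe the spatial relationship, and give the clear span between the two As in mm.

Second table starts at x = 2331; first ends at x = 1781; clear span = 2331 − 1781 = 550 mm.

A is a table. B is a beam. A beam spans the tops of two tables. The clear span between the two tables is 550 mm.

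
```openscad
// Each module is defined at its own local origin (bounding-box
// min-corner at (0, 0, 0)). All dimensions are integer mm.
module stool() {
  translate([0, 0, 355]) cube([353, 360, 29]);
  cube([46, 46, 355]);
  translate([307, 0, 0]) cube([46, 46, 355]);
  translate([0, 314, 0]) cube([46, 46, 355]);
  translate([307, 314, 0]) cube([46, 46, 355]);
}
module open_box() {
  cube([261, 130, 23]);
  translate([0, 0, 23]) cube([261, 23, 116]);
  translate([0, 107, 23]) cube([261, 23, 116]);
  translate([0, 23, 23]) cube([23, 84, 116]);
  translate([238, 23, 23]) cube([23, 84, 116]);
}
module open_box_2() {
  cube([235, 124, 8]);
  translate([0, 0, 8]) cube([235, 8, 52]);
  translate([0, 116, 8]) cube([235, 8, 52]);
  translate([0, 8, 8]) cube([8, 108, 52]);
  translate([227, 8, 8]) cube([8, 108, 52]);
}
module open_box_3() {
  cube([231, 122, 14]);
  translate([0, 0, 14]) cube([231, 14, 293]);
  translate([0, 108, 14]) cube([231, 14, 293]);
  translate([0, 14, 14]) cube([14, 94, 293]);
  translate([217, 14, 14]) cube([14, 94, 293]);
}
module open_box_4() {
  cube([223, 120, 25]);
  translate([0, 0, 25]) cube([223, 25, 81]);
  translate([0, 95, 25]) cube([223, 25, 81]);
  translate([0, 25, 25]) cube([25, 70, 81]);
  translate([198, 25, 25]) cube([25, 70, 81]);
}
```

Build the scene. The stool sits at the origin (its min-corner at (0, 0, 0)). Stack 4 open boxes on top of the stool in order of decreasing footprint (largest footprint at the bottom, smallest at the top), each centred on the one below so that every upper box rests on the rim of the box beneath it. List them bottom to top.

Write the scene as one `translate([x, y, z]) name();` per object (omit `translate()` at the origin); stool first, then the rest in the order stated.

stool();
translate([46, 115, 384]) open_box();
translate([59, 118, 523]) open_box_2();
translate([61, 119, 583]) open_box_3();
translate([65, 120, 890]) open_box_4();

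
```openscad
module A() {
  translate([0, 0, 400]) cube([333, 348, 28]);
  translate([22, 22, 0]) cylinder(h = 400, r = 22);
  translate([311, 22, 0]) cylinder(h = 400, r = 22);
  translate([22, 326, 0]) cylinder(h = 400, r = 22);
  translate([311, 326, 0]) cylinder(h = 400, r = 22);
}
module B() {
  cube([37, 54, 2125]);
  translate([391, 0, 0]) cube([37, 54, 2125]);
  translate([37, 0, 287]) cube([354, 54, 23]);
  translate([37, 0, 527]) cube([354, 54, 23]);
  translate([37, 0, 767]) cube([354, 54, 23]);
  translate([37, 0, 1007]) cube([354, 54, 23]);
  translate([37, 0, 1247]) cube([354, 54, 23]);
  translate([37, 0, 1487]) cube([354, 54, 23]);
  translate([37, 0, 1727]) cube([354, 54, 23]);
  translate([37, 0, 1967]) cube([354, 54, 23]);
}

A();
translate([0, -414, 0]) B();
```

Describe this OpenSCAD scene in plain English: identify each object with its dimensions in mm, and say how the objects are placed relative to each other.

A is a four-legged stool. The seat is a 333×348×28 mm slab whose top surface is at z = 428 mm; four round legs, each 44 mm in diameter, run from the floor (z = 0) to the underside of the seat, each leg's axis is inset half a diameter from the nearest pair of seat edges (so the leg's bounding box is flush with the corner).

B is a wooden ladder with two side rails of 37×54 mm section and 2125 mm height, set 428 mm apart overall. Between them run 8 rectangular rungs (54 mm deep, 23 mm thick), front faces flush with the rails' −y face. The bottom of the first rung is 287 mm above the floor and each subsequent rung is 240 mm higher than the one below.

The ladder is on the floor beside the stool on its −y side.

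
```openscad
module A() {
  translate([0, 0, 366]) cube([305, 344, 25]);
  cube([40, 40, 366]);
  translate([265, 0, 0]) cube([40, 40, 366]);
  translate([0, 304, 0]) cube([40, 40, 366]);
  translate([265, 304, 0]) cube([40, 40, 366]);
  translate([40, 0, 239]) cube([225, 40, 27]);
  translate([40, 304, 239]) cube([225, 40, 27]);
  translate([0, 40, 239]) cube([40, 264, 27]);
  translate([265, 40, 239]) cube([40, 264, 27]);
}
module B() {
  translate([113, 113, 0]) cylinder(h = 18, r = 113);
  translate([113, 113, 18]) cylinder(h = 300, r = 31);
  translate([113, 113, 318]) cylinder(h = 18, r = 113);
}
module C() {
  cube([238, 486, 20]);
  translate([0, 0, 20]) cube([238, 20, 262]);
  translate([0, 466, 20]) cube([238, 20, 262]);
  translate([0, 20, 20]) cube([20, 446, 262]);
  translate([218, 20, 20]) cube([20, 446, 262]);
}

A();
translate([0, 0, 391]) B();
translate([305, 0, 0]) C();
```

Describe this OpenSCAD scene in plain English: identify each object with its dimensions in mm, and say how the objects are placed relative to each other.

A is a four-legged stool. The seat is a 305×344×25 mm slab whose top surface is at z = 391 mm; four square legs, each 40×40 mm in cross-section, run from the floor (z = 0) to the underside of the seat, each flush with a corner of the seat. Four stretchers, 40 mm wide and 27 mm tall, connect adjacent legs with their undersides at z = 239 mm, each running between the inner faces of the legs it joins and aligned with the legs' outer faces on the other axis.

B is a spool: two coaxial disc flanges of radius 113 mm and thickness 18 mm, joined by a core cylinder of radius 31 mm and height 300 mm. The lower flange rests on z = 0 and the three cylinders share a vertical axis.

C is an open storage box with external size 238×486×282 mm and wall thickness 20 mm (the base is also 20 mm thick). The base covers the whole footprint; the four walls stand on the base, with the y-facing walls full-width and the x-facing walls fitting between their inner faces.

The spool is on top of the stool. The open box is against the stool's +x side, with their −y faces flush.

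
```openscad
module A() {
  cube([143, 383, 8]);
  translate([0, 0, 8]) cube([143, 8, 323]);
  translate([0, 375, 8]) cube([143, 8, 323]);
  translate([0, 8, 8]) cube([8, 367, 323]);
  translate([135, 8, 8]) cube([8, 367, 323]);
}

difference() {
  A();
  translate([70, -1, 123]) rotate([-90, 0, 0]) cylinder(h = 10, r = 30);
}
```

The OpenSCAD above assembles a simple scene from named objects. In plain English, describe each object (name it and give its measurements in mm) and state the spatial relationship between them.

A is an open-topped rectangular box: outside dimensions 143×383×331 mm, with a uniform wall and base thickness of 8 mm. The base is a full 143×383 slab on the floor; four walls sit on top of the base. The front and back walls (the −y and +y sides) span the full width; the two side walls fit between them.

The open box has a circular hole of radius 30 mm through its front wall, centred at (x = 70, z = 123).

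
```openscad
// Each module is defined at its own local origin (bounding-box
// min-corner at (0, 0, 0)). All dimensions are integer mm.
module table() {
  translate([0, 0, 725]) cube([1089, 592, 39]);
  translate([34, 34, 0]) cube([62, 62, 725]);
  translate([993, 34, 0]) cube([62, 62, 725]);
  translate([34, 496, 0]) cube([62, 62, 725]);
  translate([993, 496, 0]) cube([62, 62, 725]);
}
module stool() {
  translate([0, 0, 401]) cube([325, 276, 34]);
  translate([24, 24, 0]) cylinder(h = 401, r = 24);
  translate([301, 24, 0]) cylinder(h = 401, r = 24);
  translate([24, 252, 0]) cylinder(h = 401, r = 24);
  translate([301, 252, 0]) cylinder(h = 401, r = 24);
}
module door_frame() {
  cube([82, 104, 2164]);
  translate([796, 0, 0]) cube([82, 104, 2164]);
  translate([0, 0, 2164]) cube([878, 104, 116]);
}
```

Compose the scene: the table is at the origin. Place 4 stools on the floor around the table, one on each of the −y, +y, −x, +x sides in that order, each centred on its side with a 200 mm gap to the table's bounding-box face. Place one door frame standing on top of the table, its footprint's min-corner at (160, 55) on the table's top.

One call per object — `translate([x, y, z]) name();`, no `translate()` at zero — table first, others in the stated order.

table();
translate([382, -476, 0]) stool();
translate([382, 792, 0]) stool();
translate([-525, 158, 0]) stool();
translate([1289, 158, 0]) stool();
translate([160, 55, 764]) door_frame();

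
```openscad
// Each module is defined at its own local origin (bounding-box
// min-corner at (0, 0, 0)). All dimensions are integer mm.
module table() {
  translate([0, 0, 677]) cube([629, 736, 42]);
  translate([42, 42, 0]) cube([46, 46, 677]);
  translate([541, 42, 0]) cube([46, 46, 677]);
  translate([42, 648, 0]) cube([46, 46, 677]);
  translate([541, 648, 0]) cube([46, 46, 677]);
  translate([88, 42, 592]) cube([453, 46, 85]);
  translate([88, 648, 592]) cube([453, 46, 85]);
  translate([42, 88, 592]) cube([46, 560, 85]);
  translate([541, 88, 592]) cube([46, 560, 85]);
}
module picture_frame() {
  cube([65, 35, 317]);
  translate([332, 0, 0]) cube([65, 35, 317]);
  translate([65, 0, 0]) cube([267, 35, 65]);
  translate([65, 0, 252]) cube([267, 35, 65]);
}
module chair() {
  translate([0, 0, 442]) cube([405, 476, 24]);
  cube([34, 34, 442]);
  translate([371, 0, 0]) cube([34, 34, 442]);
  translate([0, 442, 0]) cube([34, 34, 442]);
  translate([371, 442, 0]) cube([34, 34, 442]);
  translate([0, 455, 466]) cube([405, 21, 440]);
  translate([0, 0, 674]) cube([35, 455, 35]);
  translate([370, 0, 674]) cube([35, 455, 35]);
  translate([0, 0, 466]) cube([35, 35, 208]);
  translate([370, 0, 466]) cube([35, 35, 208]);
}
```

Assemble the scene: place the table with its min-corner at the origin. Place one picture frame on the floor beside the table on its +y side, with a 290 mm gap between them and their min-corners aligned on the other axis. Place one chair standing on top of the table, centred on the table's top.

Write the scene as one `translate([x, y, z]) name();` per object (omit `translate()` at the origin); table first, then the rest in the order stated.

table();
translate([0, 1026, 0]) picture_frame();
translate([112, 130, 719]) chair();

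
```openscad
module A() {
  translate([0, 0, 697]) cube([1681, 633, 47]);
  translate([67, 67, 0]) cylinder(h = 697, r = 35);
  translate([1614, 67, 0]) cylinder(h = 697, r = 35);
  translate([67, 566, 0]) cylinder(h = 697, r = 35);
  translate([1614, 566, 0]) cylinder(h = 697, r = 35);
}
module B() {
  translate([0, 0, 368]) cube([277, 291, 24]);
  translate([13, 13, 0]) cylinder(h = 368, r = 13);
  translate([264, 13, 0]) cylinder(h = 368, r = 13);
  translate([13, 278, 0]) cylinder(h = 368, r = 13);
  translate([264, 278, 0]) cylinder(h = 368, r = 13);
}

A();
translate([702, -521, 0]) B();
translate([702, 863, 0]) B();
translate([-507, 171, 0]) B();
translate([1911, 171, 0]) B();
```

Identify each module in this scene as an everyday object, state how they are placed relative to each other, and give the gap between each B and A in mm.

Each stool's nearest face is 230 mm from the table's bounding box.

A is a table. B is a stool. Four stools sit around the table at the −y, +y, −x, +x sides. The gap between each stool and the table is 230 mm.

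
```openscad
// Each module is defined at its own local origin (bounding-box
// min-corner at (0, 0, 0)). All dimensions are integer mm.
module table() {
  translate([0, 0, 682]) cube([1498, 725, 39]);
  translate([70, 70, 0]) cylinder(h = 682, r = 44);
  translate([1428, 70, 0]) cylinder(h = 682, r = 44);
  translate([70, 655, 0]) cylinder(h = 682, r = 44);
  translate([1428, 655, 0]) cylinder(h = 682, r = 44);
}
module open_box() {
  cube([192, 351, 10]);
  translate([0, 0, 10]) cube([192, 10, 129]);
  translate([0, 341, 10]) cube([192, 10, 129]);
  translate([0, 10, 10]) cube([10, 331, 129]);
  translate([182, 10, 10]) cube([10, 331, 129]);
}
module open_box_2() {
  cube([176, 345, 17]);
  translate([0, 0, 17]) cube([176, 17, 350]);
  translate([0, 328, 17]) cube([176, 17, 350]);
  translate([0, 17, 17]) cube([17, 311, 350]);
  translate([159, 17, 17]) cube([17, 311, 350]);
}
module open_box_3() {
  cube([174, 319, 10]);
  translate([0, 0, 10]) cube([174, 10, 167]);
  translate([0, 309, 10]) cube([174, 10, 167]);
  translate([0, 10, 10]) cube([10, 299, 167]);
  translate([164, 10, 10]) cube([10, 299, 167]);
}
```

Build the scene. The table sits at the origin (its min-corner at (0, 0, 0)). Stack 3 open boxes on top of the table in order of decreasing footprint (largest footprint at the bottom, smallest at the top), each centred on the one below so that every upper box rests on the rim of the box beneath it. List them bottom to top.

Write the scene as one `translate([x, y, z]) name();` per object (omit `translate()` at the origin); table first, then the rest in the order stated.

table();
translate([653, 187, 721]) open_box();
translate([661, 190, 860]) open_box_2();
translate([662, 203, 1227]) open_box_3();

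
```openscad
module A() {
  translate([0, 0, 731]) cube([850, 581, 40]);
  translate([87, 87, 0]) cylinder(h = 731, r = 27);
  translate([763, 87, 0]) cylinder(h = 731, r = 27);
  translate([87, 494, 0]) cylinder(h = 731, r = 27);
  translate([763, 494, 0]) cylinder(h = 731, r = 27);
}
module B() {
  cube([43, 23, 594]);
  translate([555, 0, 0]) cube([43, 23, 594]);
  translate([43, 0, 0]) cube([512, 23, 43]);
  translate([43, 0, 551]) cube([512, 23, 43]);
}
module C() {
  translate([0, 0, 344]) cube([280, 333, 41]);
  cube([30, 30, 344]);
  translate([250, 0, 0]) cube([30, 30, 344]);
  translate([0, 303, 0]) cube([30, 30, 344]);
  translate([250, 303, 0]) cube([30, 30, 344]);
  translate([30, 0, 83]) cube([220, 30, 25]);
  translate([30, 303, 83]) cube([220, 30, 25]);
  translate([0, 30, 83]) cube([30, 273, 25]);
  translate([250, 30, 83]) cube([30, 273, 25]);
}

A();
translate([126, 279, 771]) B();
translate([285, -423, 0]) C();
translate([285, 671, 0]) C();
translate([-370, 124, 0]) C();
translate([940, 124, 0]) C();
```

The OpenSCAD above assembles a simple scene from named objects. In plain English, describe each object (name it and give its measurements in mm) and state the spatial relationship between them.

A is a rectangular dining table. The top is 850×581×40 mm with its upper surface at z = 771 mm. It stands on four round legs of 54 mm diameter, each leg's bounding box inset 60 mm from the nearest pair of top edges, running from the floor to the underside of the top.

B is a rectangular picture frame lying in the x–z plane (depth along y). The opening is 512 mm wide (x) by 508 mm tall (z), surrounded by a border 43 mm wide on all four sides. The frame is 23 mm deep and is made of two full-height vertical stiles with two horizontal rails fitted between them.

C is a four-legged stool. The seat is a 280×333×41 mm slab whose top surface is at z = 385 mm; four square legs, each 30×30 mm in cross-section, run from the floor (z = 0) to the underside of the seat, each flush with a corner of the seat. Four stretchers, 30 mm wide and 25 mm tall, connect adjacent legs with their undersides at z = 83 mm, each running between the inner faces of the legs it joins and aligned with the legs' outer faces on the other axis.

The picture frame is on top of the table, centred. Four stools sit around the table at the −y, +y, −x, +x sides.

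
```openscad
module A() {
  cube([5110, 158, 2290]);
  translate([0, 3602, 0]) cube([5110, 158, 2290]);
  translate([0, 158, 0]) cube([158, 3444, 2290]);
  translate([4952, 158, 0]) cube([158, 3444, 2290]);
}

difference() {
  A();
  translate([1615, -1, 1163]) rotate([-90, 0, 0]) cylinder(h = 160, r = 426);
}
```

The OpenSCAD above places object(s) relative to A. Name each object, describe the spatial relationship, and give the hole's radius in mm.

A is a house frame. The house frame has a circular hole through its front wall. The hole's radius is 426 mm.

The subtracted cylinder has r = 426 mm.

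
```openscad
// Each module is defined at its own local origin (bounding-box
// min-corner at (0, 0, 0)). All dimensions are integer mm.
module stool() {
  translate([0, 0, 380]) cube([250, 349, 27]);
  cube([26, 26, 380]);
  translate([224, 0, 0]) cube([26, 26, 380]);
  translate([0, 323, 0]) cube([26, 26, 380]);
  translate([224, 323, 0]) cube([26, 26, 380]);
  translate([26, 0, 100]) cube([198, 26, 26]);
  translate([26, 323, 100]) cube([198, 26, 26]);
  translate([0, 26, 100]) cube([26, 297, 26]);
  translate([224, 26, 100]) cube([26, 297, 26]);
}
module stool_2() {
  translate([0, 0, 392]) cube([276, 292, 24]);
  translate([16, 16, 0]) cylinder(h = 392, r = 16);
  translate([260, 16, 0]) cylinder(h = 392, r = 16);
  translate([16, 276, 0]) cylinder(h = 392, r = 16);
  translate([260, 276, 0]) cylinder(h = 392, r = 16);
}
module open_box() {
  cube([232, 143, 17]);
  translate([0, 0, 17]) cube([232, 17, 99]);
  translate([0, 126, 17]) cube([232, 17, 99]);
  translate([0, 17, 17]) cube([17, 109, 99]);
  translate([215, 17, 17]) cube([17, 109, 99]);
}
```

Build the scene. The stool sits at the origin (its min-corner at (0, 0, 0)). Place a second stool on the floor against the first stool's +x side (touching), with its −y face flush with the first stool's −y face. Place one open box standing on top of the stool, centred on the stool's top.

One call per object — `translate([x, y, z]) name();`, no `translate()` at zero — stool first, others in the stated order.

stool();
translate([250, 0, 0]) stool_2();
translate([9, 103, 407]) open_box();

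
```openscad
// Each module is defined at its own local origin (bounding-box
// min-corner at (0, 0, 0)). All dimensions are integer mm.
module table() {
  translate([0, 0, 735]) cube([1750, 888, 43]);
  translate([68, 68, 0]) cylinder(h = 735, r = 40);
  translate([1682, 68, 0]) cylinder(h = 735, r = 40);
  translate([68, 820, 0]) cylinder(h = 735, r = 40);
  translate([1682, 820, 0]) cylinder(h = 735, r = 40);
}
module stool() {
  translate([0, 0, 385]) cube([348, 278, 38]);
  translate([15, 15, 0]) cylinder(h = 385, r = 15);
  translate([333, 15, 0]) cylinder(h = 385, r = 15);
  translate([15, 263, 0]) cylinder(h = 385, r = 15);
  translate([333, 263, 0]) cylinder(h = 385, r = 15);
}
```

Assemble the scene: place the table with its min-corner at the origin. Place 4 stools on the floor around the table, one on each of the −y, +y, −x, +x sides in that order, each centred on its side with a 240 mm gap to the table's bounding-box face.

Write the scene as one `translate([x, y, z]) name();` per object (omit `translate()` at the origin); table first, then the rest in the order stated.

table();
translate([701, -518, 0]) stool();
translate([701, 1128, 0]) stool();
translate([-588, 305, 0]) stool();
translate([1990, 305, 0]) stool();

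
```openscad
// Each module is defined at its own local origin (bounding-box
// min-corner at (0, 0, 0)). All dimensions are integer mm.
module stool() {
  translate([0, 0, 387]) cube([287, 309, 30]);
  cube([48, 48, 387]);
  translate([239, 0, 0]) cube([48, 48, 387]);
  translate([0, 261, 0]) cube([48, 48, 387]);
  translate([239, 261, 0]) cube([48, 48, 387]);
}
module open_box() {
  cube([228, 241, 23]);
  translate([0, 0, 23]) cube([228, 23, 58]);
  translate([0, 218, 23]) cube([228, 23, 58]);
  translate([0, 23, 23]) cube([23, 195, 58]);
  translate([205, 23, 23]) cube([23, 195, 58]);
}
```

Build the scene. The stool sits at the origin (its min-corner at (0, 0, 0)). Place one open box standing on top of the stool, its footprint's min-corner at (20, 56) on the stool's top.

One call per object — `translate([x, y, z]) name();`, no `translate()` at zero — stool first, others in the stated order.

stool();
translate([20, 56, 417]) open_box();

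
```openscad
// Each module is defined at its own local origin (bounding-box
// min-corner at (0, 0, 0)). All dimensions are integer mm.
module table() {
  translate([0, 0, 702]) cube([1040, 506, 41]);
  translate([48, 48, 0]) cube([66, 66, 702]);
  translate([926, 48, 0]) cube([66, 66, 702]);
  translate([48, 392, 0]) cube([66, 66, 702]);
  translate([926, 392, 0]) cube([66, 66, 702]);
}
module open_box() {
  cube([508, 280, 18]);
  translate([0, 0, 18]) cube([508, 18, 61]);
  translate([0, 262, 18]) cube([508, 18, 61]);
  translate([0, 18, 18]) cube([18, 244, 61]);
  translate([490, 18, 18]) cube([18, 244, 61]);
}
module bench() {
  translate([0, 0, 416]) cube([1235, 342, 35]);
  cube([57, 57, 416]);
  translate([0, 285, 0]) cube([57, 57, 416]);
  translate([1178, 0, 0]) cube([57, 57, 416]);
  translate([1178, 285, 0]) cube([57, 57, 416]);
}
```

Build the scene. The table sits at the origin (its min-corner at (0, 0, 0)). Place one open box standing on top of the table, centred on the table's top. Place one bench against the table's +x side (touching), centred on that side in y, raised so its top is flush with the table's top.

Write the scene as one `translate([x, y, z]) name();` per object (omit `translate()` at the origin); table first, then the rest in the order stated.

table();
translate([266, 113, 743]) open_box();
translate([1040, 82, 292]) bench();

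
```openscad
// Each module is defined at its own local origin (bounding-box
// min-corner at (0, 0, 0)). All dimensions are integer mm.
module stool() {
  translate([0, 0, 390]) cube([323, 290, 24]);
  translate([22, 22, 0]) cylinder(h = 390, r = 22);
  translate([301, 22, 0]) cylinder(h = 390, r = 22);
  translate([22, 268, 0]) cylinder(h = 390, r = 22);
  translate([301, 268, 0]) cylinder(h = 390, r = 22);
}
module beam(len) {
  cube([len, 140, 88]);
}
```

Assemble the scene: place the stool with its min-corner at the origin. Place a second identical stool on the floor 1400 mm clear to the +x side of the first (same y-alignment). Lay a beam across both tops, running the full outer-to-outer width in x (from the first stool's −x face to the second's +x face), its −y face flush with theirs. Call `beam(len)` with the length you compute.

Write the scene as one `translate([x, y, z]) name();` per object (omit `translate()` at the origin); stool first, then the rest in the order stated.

stool();
translate([1723, 0, 0]) stool();
translate([0, 0, 414]) beam(2046);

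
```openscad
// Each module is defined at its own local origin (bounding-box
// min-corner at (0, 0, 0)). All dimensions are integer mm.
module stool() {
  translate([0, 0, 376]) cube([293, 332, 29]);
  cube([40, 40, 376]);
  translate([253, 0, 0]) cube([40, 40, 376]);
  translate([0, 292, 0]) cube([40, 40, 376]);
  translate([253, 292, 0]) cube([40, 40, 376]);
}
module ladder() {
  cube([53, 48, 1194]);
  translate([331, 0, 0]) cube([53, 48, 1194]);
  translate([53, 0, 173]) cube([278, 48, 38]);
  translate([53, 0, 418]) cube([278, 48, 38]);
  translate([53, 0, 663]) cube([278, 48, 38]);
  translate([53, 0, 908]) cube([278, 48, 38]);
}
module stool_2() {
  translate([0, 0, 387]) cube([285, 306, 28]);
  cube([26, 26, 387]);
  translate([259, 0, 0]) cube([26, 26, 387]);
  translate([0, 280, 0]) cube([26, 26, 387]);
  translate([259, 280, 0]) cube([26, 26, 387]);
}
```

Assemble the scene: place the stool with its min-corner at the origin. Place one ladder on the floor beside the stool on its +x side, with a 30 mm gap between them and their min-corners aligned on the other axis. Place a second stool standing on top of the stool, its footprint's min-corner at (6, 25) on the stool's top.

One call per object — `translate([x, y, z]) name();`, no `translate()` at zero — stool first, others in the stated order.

stool();
translate([323, 0, 0]) ladder();
translate([6, 25, 405]) stool_2();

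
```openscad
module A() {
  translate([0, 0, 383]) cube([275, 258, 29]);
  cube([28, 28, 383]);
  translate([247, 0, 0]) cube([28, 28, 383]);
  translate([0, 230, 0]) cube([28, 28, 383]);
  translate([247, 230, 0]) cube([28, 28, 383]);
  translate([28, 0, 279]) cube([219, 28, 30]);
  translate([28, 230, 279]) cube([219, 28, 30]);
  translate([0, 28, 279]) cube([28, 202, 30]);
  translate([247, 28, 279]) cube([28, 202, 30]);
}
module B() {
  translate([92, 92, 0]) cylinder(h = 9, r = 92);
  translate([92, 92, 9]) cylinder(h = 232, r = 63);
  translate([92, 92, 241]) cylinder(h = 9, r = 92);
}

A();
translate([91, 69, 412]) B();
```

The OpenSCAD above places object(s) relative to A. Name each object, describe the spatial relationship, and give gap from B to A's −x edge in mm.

A is a stool. B is a spool. The spool is on top of the stool. The gap from the spool to the stool's −x edge is 91 mm.

The spool's min-x is at 91; the stool's min-x is 0; gap = 91 mm.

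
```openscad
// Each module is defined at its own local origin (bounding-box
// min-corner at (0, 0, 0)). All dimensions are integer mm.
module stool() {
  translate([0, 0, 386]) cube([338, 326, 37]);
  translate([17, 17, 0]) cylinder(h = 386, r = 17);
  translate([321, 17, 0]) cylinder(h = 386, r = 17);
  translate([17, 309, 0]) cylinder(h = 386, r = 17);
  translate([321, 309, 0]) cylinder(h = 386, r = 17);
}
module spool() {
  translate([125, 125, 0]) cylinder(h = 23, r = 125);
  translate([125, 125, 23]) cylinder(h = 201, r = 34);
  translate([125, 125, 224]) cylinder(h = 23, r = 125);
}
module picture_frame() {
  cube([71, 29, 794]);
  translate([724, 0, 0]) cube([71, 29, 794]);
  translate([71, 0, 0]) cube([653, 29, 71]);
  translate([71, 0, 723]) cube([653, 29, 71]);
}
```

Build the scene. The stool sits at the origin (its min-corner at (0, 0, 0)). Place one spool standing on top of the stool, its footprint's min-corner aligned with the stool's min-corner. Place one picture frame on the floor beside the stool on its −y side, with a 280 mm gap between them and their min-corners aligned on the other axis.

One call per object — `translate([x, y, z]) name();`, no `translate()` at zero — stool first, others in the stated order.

stool();
translate([0, 0, 423]) spool();
translate([0, -309, 0]) picture_frame();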